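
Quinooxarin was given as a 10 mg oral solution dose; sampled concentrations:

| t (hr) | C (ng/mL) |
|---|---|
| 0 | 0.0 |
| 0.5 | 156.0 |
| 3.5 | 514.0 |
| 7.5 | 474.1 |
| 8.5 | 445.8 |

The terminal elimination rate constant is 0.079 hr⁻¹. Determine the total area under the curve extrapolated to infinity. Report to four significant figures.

AUC = 9123 ng/mL·hr

Trapezoidal AUC_0→8.5:
  [0→0.5]: (0.0+156.0)/2 × 0.5 = 39.0
  [0.5→3.5]: (156.0+514.0)/2 × 3 = 1005.0
  [3.5→7.5]: (514.0+474.1)/2 × 4 = 1976.2
  [7.5→8.5]: (474.1+445.8)/2 × 1 = 459.95
  Sum = 3480.15 ng/mL·hr
Extrapolated tail: C_last / k_e = 445.8 / 0.079 = 5643.038
AUC_0→∞ = 3480.15 + 5643.038 = 9123.188 ng/mL·hr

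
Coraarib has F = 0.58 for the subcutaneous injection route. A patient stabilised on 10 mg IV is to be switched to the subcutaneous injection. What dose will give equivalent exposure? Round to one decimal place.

D_subcutaneous = 17.2 mg

For equal systemic exposure: F × D_ev = D_iv
D_ev = D_iv / F = 10 / 0.58 = 17.2414 mg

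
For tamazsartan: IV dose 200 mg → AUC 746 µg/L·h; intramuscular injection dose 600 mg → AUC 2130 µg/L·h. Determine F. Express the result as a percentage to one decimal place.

F = (AUC_ev / D_ev) / (AUC_iv / D_iv)
  = (2130/600) / (746/200)
  = 3.55 / 3.73 = 0.9517
  = 95.17%

F = 95.2%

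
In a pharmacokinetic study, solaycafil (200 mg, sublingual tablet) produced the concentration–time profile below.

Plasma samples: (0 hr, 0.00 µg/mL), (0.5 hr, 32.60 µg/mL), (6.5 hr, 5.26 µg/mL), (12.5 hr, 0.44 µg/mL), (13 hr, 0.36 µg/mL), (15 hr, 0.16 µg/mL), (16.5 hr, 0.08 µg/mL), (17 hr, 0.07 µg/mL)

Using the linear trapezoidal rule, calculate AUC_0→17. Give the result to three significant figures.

Trapezoidal AUC_0→17:
  [0→0.5]: (0.00+32.60)/2 × 0.5 = 8.15
  [0.5→6.5]: (32.60+5.26)/2 × 6 = 113.58
  [6.5→12.5]: (5.26+0.44)/2 × 6 = 17.1
  [12.5→13]: (0.44+0.36)/2 × 0.5 = 0.2
  [13→15]: (0.36+0.16)/2 × 2 = 0.52
  [15→16.5]: (0.16+0.08)/2 × 1.5 = 0.18
  [16.5→17]: (0.08+0.07)/2 × 0.5 = 0.0375
  Sum = 139.7675 µg/mL·hr

AUC = 140 µg/mL·hr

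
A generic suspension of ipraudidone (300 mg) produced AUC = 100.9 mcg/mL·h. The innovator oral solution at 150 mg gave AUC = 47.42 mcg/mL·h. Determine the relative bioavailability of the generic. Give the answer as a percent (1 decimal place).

F_rel = (AUC_test/D_test) / (AUC_ref/D_ref)
      = (100.9/300) / (47.42/150)
      = 0.336333 / 0.316133 = 1.0639 = 106.39%

F_rel = 106.4%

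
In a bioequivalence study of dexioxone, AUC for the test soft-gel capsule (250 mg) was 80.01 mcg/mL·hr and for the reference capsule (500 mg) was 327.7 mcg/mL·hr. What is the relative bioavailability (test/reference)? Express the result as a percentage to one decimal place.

F_rel = 48.8%

F_rel = (AUC_test/D_test) / (AUC_ref/D_ref)
      = (80.01/250) / (327.7/500)
      = 0.32004 / 0.6554 = 0.4883 = 48.83%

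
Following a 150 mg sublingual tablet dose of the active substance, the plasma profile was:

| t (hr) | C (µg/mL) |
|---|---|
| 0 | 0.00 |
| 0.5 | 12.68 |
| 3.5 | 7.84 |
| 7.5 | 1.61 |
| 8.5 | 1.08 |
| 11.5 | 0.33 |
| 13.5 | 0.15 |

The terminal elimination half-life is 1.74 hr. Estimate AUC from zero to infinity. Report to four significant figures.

AUC = 57.17 µg/mL·hr

Trapezoidal AUC_0→13.5:
  [0→0.5]: (0.00+12.68)/2 × 0.5 = 3.17
  [0.5→3.5]: (12.68+7.84)/2 × 3 = 30.78
  [3.5→7.5]: (7.84+1.61)/2 × 4 = 18.9
  [7.5→8.5]: (1.61+1.08)/2 × 1 = 1.345
  [8.5→11.5]: (1.08+0.33)/2 × 3 = 2.115
  [11.5→13.5]: (0.33+0.15)/2 × 2 = 0.48
  Sum = 56.79 µg/mL·hr
k_e = ln2 / t½ = 0.693147 / 1.74 = 0.3984 hr^-1
Extrapolated tail: C_last / k_e = 0.15 / 0.3984 = 0.377
AUC_0→∞ = 56.79 + 0.377 = 57.167 µg/mL·hr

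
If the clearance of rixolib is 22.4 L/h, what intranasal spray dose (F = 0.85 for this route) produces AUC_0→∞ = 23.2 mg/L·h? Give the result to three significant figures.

Dose = 611 mg

Dose = CL × AUC_0→∞ / F
     = 22.4 × 23.2 / 0.85 = 611.388 mg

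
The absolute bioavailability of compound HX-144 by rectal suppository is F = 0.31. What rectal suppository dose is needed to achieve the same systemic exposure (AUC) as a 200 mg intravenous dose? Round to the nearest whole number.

D_rectal = 645 mg

For equal systemic exposure: F × D_ev = D_iv
D_ev = D_iv / F = 200 / 0.31 = 645.161 mg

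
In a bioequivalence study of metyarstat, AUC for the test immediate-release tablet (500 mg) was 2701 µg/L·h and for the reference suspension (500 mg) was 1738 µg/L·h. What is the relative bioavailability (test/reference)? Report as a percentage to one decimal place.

F_rel = (AUC_test/D_test) / (AUC_ref/D_ref)
      = (2701/500) / (1738/500)
      = 5.402 / 3.476 = 1.5541 = 155.41%

F_rel = 155.4%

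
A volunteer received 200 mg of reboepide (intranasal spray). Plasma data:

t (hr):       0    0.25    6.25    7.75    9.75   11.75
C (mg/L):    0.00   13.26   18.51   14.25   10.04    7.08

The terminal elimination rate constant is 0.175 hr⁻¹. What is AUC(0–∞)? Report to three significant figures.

AUC = 203 mg/L·hr

Trapezoidal AUC_0→11.75:
  [0→0.25]: (0.00+13.26)/2 × 0.25 = 1.6575
  [0.25→6.25]: (13.26+18.51)/2 × 6 = 95.31
  [6.25→7.75]: (18.51+14.25)/2 × 1.5 = 24.57
  [7.75→9.75]: (14.25+10.04)/2 × 2 = 24.29
  [9.75→11.75]: (10.04+7.08)/2 × 2 = 17.12
  Sum = 162.9475 mg/L·hr
Extrapolated tail: C_last / k_e = 7.08 / 0.175 = 40.457
AUC_0→∞ = 162.9475 + 40.457 = 203.4045 mg/L·hr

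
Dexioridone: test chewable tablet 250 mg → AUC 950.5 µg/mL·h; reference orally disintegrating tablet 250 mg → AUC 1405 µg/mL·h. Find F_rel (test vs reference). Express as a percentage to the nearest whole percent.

F_rel = (AUC_test/D_test) / (AUC_ref/D_ref)
      = (950.5/250) / (1405/250)
      = 3.802 / 5.62 = 0.6765 = 67.65%

F_rel = 68%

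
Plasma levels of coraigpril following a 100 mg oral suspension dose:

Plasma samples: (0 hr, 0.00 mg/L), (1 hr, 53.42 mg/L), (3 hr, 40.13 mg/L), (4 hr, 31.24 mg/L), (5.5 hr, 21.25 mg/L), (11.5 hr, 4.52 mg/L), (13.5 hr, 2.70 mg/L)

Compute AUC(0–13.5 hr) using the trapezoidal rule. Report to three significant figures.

AUC = 280 mg/L·hr

Trapezoidal AUC_0→13.5:
  [0→1]: (0.00+53.42)/2 × 1 = 26.71
  [1→3]: (53.42+40.13)/2 × 2 = 93.55
  [3→4]: (40.13+31.24)/2 × 1 = 35.685
  [4→5.5]: (31.24+21.25)/2 × 1.5 = 39.3675
  [5.5→11.5]: (21.25+4.52)/2 × 6 = 77.31
  [11.5→13.5]: (4.52+2.70)/2 × 2 = 7.22
  Sum = 279.8425 mg/L·hr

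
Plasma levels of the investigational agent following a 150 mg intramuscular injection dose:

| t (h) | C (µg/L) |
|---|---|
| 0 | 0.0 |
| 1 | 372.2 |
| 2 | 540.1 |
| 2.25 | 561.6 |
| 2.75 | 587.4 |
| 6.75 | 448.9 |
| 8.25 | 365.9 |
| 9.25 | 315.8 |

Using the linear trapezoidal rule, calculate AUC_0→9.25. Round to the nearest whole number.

Trapezoidal AUC_0→9.25:
  [0→1]: (0.0+372.2)/2 × 1 = 186.1
  [1→2]: (372.2+540.1)/2 × 1 = 456.15
  [2→2.25]: (540.1+561.6)/2 × 0.25 = 137.7125
  [2.25→2.75]: (561.6+587.4)/2 × 0.5 = 287.25
  [2.75→6.75]: (587.4+448.9)/2 × 4 = 2072.6
  [6.75→8.25]: (448.9+365.9)/2 × 1.5 = 611.1
  [8.25→9.25]: (365.9+315.8)/2 × 1 = 340.85
  Sum = 4091.7625 µg/L·h

AUC = 4092 µg/L·h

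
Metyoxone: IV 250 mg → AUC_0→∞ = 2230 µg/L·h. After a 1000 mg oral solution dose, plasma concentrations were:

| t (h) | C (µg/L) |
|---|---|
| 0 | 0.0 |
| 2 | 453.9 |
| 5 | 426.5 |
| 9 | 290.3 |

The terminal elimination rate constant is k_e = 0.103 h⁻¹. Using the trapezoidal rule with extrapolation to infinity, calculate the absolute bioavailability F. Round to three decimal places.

F = 0.676

Trapezoidal AUC_0→9 (oral solution):
  [0→2]: (0.0+453.9)/2 × 2 = 453.9
  [2→5]: (453.9+426.5)/2 × 3 = 1320.6
  [5→9]: (426.5+290.3)/2 × 4 = 1433.6
  Sum = 3208.1 µg/L·h
Tail: C_last/k_e = 290.3/0.103 = 2818.447
AUC_0→∞ (oral solution) = 3208.1 + 2818.447 = 6026.547 µg/L·h
F = (AUC_ev/D_ev)/(AUC_iv/D_iv) = (6026.547/1000)/(2230/250) = 6.026547/8.92 = 0.6756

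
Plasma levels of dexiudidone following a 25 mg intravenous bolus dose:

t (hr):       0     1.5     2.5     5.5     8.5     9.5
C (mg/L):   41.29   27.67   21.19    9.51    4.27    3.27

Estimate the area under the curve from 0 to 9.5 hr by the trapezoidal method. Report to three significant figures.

Trapezoidal AUC_0→9.5:
  [0→1.5]: (41.29+27.67)/2 × 1.5 = 51.72
  [1.5→2.5]: (27.67+21.19)/2 × 1 = 24.43
  [2.5→5.5]: (21.19+9.51)/2 × 3 = 46.05
  [5.5→8.5]: (9.51+4.27)/2 × 3 = 20.67
  [8.5→9.5]: (4.27+3.27)/2 × 1 = 3.77
  Sum = 146.64 mg/L·hr

AUC = 147 mg/L·hr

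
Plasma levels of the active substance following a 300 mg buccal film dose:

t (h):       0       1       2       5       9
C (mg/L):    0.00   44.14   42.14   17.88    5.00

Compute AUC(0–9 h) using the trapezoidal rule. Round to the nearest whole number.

Trapezoidal AUC_0→9:
  [0→1]: (0.00+44.14)/2 × 1 = 22.07
  [1→2]: (44.14+42.14)/2 × 1 = 43.14
  [2→5]: (42.14+17.88)/2 × 3 = 90.03
  [5→9]: (17.88+5.00)/2 × 4 = 45.76
  Sum = 201.0 mg/L·h

AUC = 201 mg/L·h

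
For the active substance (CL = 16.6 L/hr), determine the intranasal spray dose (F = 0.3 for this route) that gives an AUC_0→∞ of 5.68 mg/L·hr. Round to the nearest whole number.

Dose = 314 mg

Dose = CL × AUC_0→∞ / F
     = 16.6 × 5.68 / 0.3 = 314.293 mg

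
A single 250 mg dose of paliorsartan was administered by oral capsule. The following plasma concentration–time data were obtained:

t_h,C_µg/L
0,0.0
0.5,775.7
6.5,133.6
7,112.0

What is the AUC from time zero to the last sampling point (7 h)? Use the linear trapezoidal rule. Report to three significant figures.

AUC = 2980 µg/L·h

Trapezoidal AUC_0→7:
  [0→0.5]: (0.0+775.7)/2 × 0.5 = 193.925
  [0.5→6.5]: (775.7+133.6)/2 × 6 = 2727.9
  [6.5→7]: (133.6+112.0)/2 × 0.5 = 61.4
  Sum = 2983.225 µg/L·h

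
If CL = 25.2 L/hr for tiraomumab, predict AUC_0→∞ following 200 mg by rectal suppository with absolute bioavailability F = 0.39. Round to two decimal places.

AUC = 3.10 mg/L·hr

AUC_0→∞ = F × Dose / CL
        = 0.39 × 200 / 25.2 = 3.09524 mg/L·hr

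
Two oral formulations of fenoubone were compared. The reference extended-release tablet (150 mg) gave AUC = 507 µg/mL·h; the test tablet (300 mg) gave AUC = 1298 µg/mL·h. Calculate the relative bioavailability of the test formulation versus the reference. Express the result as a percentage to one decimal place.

F_rel = 128.0%

F_rel = (AUC_test/D_test) / (AUC_ref/D_ref)
      = (1298/300) / (507/150)
      = 4.32667 / 3.38 = 1.2801 = 128.01%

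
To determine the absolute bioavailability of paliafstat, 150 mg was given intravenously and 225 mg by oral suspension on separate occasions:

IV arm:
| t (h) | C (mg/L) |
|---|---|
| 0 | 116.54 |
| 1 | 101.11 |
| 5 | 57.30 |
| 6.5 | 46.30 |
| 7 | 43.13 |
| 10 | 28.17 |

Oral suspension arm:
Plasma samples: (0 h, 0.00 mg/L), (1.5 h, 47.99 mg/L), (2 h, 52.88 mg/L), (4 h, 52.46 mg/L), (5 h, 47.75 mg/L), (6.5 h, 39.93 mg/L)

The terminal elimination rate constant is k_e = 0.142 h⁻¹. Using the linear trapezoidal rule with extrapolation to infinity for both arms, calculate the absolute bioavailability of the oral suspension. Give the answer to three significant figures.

Trapezoidal AUC_0→10 (IV):
  [0→1]: (116.54+101.11)/2 × 1 = 108.825
  [1→5]: (101.11+57.30)/2 × 4 = 316.82
  [5→6.5]: (57.30+46.30)/2 × 1.5 = 77.7
  [6.5→7]: (46.30+43.13)/2 × 0.5 = 22.3575
  [7→10]: (43.13+28.17)/2 × 3 = 106.95
  Sum = 632.6525 mg/L·h
IV tail: 28.17/0.142 = 198.380; AUC_iv,0→∞ = 632.6525 + 198.380 = 831.0325 mg/L·h
Trapezoidal AUC_0→6.5 (oral suspension):
  [0→1.5]: (0.00+47.99)/2 × 1.5 = 35.9925
  [1.5→2]: (47.99+52.88)/2 × 0.5 = 25.2175
  [2→4]: (52.88+52.46)/2 × 2 = 105.34
  [4→5]: (52.46+47.75)/2 × 1 = 50.105
  [5→6.5]: (47.75+39.93)/2 × 1.5 = 65.76
  Sum = 282.415 mg/L·h
oral suspension tail: 39.93/0.142 = 281.197; AUC_ev,0→∞ = 282.415 + 281.197 = 563.612 mg/L·h
F = (AUC_ev/D_ev)/(AUC_iv/D_iv) = (563.612/225)/(831.0325/150) = 2.50494/5.54022 = 0.4521

F = 0.452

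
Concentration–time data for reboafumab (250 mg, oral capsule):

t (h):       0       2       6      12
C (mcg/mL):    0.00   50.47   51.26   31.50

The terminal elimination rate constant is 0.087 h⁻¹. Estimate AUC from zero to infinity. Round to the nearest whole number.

Trapezoidal AUC_0→12:
  [0→2]: (0.00+50.47)/2 × 2 = 50.47
  [2→6]: (50.47+51.26)/2 × 4 = 203.46
  [6→12]: (51.26+31.50)/2 × 6 = 248.28
  Sum = 502.21 mcg/mL·h
Extrapolated tail: C_last / k_e = 31.50 / 0.087 = 362.069
AUC_0→∞ = 502.21 + 362.069 = 864.279 mcg/mL·h

AUC = 864 mcg/mL·h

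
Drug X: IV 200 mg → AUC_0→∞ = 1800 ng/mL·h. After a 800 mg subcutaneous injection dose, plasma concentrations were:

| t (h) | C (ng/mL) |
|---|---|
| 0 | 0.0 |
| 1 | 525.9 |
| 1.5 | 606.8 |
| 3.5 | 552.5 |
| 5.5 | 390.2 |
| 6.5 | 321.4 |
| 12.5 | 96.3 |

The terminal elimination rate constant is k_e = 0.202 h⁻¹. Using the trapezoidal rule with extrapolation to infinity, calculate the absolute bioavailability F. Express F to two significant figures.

Trapezoidal AUC_0→12.5 (subcutaneous injection):
  [0→1]: (0.0+525.9)/2 × 1 = 262.95
  [1→1.5]: (525.9+606.8)/2 × 0.5 = 283.175
  [1.5→3.5]: (606.8+552.5)/2 × 2 = 1159.3
  [3.5→5.5]: (552.5+390.2)/2 × 2 = 942.7
  [5.5→6.5]: (390.2+321.4)/2 × 1 = 355.8
  [6.5→12.5]: (321.4+96.3)/2 × 6 = 1253.1
  Sum = 4257.025 ng/mL·h
Tail: C_last/k_e = 96.3/0.202 = 476.733
AUC_0→∞ (subcutaneous injection) = 4257.025 + 476.733 = 4733.758 ng/mL·h
F = (AUC_ev/D_ev)/(AUC_iv/D_iv) = (4733.758/800)/(1800/200) = 5.9171975/9 = 0.6575

F = 0.66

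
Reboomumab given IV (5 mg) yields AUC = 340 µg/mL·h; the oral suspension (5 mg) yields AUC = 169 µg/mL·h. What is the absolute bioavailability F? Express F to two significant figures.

F = 0.50

F = (AUC_ev / D_ev) / (AUC_iv / D_iv)
  = (169/5) / (340/5)
  = 33.8 / 68 = 0.4971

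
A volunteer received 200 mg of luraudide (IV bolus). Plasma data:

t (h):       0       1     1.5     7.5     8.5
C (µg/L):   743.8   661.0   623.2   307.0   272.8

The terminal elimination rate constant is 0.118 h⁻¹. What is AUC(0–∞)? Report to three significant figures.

Trapezoidal AUC_0→8.5:
  [0→1]: (743.8+661.0)/2 × 1 = 702.4
  [1→1.5]: (661.0+623.2)/2 × 0.5 = 321.05
  [1.5→7.5]: (623.2+307.0)/2 × 6 = 2790.6
  [7.5→8.5]: (307.0+272.8)/2 × 1 = 289.9
  Sum = 4103.95 µg/L·h
Extrapolated tail: C_last / k_e = 272.8 / 0.118 = 2311.864
AUC_0→∞ = 4103.95 + 2311.864 = 6415.814 µg/L·h

AUC = 6420 µg/L·h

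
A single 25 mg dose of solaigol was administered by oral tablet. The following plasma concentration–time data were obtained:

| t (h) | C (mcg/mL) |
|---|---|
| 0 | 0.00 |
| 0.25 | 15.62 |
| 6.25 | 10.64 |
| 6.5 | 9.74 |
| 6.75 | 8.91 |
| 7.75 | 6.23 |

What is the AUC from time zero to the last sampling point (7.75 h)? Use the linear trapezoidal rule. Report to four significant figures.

AUC = 93.18 mcg/mL·h

Trapezoidal AUC_0→7.75:
  [0→0.25]: (0.00+15.62)/2 × 0.25 = 1.9525
  [0.25→6.25]: (15.62+10.64)/2 × 6 = 78.78
  [6.25→6.5]: (10.64+9.74)/2 × 0.25 = 2.5475
  [6.5→6.75]: (9.74+8.91)/2 × 0.25 = 2.33125
  [6.75→7.75]: (8.91+6.23)/2 × 1 = 7.57
  Sum = 93.18125 mcg/mL·h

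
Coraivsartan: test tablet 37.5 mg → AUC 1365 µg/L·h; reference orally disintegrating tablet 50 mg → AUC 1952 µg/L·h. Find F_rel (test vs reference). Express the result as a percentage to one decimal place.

F_rel = (AUC_test/D_test) / (AUC_ref/D_ref)
      = (1365/37.5) / (1952/50)
      = 36.4 / 39.04 = 0.9324 = 93.24%

F_rel = 93.2%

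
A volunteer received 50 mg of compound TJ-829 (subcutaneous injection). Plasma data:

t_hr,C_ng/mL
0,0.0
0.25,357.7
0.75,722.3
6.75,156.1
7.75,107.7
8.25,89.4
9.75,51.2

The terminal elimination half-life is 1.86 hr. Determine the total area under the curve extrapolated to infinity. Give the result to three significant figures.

Trapezoidal AUC_0→9.75:
  [0→0.25]: (0.0+357.7)/2 × 0.25 = 44.7125
  [0.25→0.75]: (357.7+722.3)/2 × 0.5 = 270.0
  [0.75→6.75]: (722.3+156.1)/2 × 6 = 2635.2
  [6.75→7.75]: (156.1+107.7)/2 × 1 = 131.9
  [7.75→8.25]: (107.7+89.4)/2 × 0.5 = 49.275
  [8.25→9.75]: (89.4+51.2)/2 × 1.5 = 105.45
  Sum = 3236.5375 ng/mL·hr
k_e = ln2 / t½ = 0.693147 / 1.86 = 0.3727 hr^-1
Extrapolated tail: C_last / k_e = 51.2 / 0.3727 = 137.376
AUC_0→∞ = 3236.5375 + 137.376 = 3373.9135 ng/mL·hr

AUC = 3370 ng/mL·hr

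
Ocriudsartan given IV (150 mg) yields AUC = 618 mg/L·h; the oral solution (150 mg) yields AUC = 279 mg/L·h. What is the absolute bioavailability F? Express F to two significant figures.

F = 0.45

F = (AUC_ev / D_ev) / (AUC_iv / D_iv)
  = (279/150) / (618/150)
  = 1.86 / 4.12 = 0.4515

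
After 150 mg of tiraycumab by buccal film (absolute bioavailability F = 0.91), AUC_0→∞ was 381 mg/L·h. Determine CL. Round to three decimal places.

CL = 0.358 L/h

CL = F × Dose / AUC_0→∞
   = 0.91 × 150 / 381 = 0.358268 L/h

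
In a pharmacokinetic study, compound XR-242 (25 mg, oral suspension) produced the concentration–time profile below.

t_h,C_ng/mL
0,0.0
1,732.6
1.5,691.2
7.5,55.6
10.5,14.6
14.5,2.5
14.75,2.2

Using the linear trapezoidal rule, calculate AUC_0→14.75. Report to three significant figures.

Trapezoidal AUC_0→14.75:
  [0→1]: (0.0+732.6)/2 × 1 = 366.3
  [1→1.5]: (732.6+691.2)/2 × 0.5 = 355.95
  [1.5→7.5]: (691.2+55.6)/2 × 6 = 2240.4
  [7.5→10.5]: (55.6+14.6)/2 × 3 = 105.3
  [10.5→14.5]: (14.6+2.5)/2 × 4 = 34.2
  [14.5→14.75]: (2.5+2.2)/2 × 0.25 = 0.5875
  Sum = 3102.7375 ng/mL·h

AUC = 3100 ng/mL·h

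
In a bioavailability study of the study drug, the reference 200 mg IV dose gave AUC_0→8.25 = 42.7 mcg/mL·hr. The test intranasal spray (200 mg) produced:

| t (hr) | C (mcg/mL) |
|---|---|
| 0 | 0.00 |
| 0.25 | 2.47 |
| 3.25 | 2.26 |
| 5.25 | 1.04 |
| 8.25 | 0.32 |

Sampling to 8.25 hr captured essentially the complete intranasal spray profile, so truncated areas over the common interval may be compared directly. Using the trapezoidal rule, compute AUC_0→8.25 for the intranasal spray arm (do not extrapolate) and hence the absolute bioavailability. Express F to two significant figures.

F = 0.30

Trapezoidal AUC_0→8.25 (intranasal spray):
  [0→0.25]: (0.00+2.47)/2 × 0.25 = 0.30875
  [0.25→3.25]: (2.47+2.26)/2 × 3 = 7.095
  [3.25→5.25]: (2.26+1.04)/2 × 2 = 3.3
  [5.25→8.25]: (1.04+0.32)/2 × 3 = 2.04
  Sum = 12.74375 mcg/mL·hr
F = (AUC_ev/D_ev)/(AUC_iv/D_iv) = (12.74375/200)/(42.7/200) = 0.06371875/0.2135 = 0.2984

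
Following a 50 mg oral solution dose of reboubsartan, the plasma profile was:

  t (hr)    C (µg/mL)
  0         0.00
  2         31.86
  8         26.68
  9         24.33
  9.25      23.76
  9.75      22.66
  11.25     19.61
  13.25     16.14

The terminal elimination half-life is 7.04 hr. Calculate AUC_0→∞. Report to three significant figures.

Trapezoidal AUC_0→13.25:
  [0→2]: (0.00+31.86)/2 × 2 = 31.86
  [2→8]: (31.86+26.68)/2 × 6 = 175.62
  [8→9]: (26.68+24.33)/2 × 1 = 25.505
  [9→9.25]: (24.33+23.76)/2 × 0.25 = 6.01125
  [9.25→9.75]: (23.76+22.66)/2 × 0.5 = 11.605
  [9.75→11.25]: (22.66+19.61)/2 × 1.5 = 31.7025
  [11.25→13.25]: (19.61+16.14)/2 × 2 = 35.75
  Sum = 318.05375 µg/mL·hr
k_e = ln2 / t½ = 0.693147 / 7.04 = 0.0985 hr^-1
Extrapolated tail: C_last / k_e = 16.14 / 0.0985 = 163.858
AUC_0→∞ = 318.05375 + 163.858 = 481.91175 µg/mL·hr

AUC = 482 µg/mL·hr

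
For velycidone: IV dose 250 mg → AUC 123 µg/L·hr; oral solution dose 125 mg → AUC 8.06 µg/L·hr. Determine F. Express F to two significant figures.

F = (AUC_ev / D_ev) / (AUC_iv / D_iv)
  = (8.06/125) / (123/250)
  = 0.06448 / 0.492 = 0.1311

F = 0.13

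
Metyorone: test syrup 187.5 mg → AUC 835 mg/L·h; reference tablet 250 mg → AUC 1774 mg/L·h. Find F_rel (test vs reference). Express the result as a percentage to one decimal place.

F_rel = (AUC_test/D_test) / (AUC_ref/D_ref)
      = (835/187.5) / (1774/250)
      = 4.45333 / 7.096 = 0.6276 = 62.76%

F_rel = 62.8%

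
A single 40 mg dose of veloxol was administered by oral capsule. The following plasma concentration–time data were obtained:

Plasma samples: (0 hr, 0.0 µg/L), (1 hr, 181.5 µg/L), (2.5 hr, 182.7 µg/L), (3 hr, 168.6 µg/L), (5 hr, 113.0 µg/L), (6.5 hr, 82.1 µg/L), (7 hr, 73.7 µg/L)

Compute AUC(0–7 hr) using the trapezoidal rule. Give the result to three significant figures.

AUC = 919 µg/L·hr

Trapezoidal AUC_0→7:
  [0→1]: (0.0+181.5)/2 × 1 = 90.75
  [1→2.5]: (181.5+182.7)/2 × 1.5 = 273.15
  [2.5→3]: (182.7+168.6)/2 × 0.5 = 87.825
  [3→5]: (168.6+113.0)/2 × 2 = 281.6
  [5→6.5]: (113.0+82.1)/2 × 1.5 = 146.325
  [6.5→7]: (82.1+73.7)/2 × 0.5 = 38.95
  Sum = 918.6 µg/L·hr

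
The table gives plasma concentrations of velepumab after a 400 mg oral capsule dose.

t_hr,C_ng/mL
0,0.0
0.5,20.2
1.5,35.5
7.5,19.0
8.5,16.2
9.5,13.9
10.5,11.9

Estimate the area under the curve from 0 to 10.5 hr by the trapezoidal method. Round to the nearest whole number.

Trapezoidal AUC_0→10.5:
  [0→0.5]: (0.0+20.2)/2 × 0.5 = 5.05
  [0.5→1.5]: (20.2+35.5)/2 × 1 = 27.85
  [1.5→7.5]: (35.5+19.0)/2 × 6 = 163.5
  [7.5→8.5]: (19.0+16.2)/2 × 1 = 17.6
  [8.5→9.5]: (16.2+13.9)/2 × 1 = 15.05
  [9.5→10.5]: (13.9+11.9)/2 × 1 = 12.9
  Sum = 241.95 ng/mL·hr

AUC = 242 ng/mL·hr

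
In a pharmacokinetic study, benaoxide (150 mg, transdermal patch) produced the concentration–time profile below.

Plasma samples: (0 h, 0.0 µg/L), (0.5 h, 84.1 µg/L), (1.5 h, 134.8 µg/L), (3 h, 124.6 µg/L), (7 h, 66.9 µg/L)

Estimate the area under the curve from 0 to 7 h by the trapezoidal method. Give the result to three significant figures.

AUC = 708 µg/L·h

Trapezoidal AUC_0→7:
  [0→0.5]: (0.0+84.1)/2 × 0.5 = 21.025
  [0.5→1.5]: (84.1+134.8)/2 × 1 = 109.45
  [1.5→3]: (134.8+124.6)/2 × 1.5 = 194.55
  [3→7]: (124.6+66.9)/2 × 4 = 383.0
  Sum = 708.025 µg/L·h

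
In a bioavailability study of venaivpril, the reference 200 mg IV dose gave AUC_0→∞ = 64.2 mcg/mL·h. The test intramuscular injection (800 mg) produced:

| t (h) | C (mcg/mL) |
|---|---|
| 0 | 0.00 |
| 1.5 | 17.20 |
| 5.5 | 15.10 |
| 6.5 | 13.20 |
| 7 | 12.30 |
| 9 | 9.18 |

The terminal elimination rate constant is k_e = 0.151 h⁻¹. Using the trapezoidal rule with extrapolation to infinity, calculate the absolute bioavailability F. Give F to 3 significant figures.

Trapezoidal AUC_0→9 (intramuscular injection):
  [0→1.5]: (0.00+17.20)/2 × 1.5 = 12.9
  [1.5→5.5]: (17.20+15.10)/2 × 4 = 64.6
  [5.5→6.5]: (15.10+13.20)/2 × 1 = 14.15
  [6.5→7]: (13.20+12.30)/2 × 0.5 = 6.375
  [7→9]: (12.30+9.18)/2 × 2 = 21.48
  Sum = 119.505 mcg/mL·h
Tail: C_last/k_e = 9.18/0.151 = 60.795
AUC_0→∞ (intramuscular injection) = 119.505 + 60.795 = 180.3 mcg/mL·h
F = (AUC_ev/D_ev)/(AUC_iv/D_iv) = (180.3/800)/(64.2/200) = 0.225375/0.321 = 0.7021

F = 0.702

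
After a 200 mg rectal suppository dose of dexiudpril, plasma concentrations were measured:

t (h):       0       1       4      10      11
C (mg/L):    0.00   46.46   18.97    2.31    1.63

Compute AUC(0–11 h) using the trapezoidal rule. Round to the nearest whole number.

Trapezoidal AUC_0→11:
  [0→1]: (0.00+46.46)/2 × 1 = 23.23
  [1→4]: (46.46+18.97)/2 × 3 = 98.145
  [4→10]: (18.97+2.31)/2 × 6 = 63.84
  [10→11]: (2.31+1.63)/2 × 1 = 1.97
  Sum = 187.185 mg/L·h

AUC = 187 mg/L·h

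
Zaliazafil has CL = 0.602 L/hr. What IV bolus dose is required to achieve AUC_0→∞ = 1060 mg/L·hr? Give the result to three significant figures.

Dose_iv = CL × AUC_0→∞
     = 0.602 × 1060 = 638.12 mg

Dose = 638 mg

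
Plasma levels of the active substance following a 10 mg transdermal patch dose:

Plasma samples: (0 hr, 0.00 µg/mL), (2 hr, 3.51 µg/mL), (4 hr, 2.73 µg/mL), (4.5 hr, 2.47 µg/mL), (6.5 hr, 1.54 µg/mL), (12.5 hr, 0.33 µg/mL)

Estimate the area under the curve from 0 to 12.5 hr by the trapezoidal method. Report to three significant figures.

AUC = 20.7 µg/mL·hr

Trapezoidal AUC_0→12.5:
  [0→2]: (0.00+3.51)/2 × 2 = 3.51
  [2→4]: (3.51+2.73)/2 × 2 = 6.24
  [4→4.5]: (2.73+2.47)/2 × 0.5 = 1.3
  [4.5→6.5]: (2.47+1.54)/2 × 2 = 4.01
  [6.5→12.5]: (1.54+0.33)/2 × 6 = 5.61
  Sum = 20.67 µg/mL·hr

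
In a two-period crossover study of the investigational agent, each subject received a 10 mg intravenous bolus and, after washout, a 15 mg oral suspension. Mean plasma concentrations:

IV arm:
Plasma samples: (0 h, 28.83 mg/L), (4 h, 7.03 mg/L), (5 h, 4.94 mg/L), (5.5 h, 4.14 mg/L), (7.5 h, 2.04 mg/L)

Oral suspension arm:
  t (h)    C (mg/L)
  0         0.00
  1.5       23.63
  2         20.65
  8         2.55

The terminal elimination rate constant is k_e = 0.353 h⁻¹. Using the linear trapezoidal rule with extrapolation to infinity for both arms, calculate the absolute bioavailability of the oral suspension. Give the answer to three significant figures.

Trapezoidal AUC_0→7.5 (IV):
  [0→4]: (28.83+7.03)/2 × 4 = 71.72
  [4→5]: (7.03+4.94)/2 × 1 = 5.985
  [5→5.5]: (4.94+4.14)/2 × 0.5 = 2.27
  [5.5→7.5]: (4.14+2.04)/2 × 2 = 6.18
  Sum = 86.155 mg/L·h
IV tail: 2.04/0.353 = 5.779; AUC_iv,0→∞ = 86.155 + 5.779 = 91.934 mg/L·h
Trapezoidal AUC_0→8 (oral suspension):
  [0→1.5]: (0.00+23.63)/2 × 1.5 = 17.7225
  [1.5→2]: (23.63+20.65)/2 × 0.5 = 11.07
  [2→8]: (20.65+2.55)/2 × 6 = 69.6
  Sum = 98.3925 mg/L·h
oral suspension tail: 2.55/0.353 = 7.224; AUC_ev,0→∞ = 98.3925 + 7.224 = 105.6165 mg/L·h
F = (AUC_ev/D_ev)/(AUC_iv/D_iv) = (105.6165/15)/(91.934/10) = 7.0411/9.1934 = 0.7659

F = 0.766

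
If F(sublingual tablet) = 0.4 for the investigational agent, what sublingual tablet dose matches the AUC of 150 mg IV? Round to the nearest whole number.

For equal systemic exposure: F × D_ev = D_iv
D_ev = D_iv / F = 150 / 0.4 = 375 mg

D_sublingual = 375 mg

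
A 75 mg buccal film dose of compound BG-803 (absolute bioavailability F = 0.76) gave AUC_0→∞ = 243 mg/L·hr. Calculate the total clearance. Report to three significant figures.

CL = 0.235 L/hr

CL = F × Dose / AUC_0→∞
   = 0.76 × 75 / 243 = 0.234568 L/hr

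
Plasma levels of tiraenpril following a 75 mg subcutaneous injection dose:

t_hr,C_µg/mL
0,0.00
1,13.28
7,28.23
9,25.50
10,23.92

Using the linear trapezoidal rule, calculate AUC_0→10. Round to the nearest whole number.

Trapezoidal AUC_0→10:
  [0→1]: (0.00+13.28)/2 × 1 = 6.64
  [1→7]: (13.28+28.23)/2 × 6 = 124.53
  [7→9]: (28.23+25.50)/2 × 2 = 53.73
  [9→10]: (25.50+23.92)/2 × 1 = 24.71
  Sum = 209.61 µg/mL·hr

AUC = 210 µg/mL·hr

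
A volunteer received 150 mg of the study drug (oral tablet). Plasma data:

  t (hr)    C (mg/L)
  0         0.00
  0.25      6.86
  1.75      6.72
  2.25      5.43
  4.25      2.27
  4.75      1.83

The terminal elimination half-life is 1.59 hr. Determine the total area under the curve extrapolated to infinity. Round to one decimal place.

Trapezoidal AUC_0→4.75:
  [0→0.25]: (0.00+6.86)/2 × 0.25 = 0.8575
  [0.25→1.75]: (6.86+6.72)/2 × 1.5 = 10.185
  [1.75→2.25]: (6.72+5.43)/2 × 0.5 = 3.0375
  [2.25→4.25]: (5.43+2.27)/2 × 2 = 7.7
  [4.25→4.75]: (2.27+1.83)/2 × 0.5 = 1.025
  Sum = 22.805 mg/L·hr
k_e = ln2 / t½ = 0.693147 / 1.59 = 0.4359 hr^-1
Extrapolated tail: C_last / k_e = 1.83 / 0.4359 = 4.198
AUC_0→∞ = 22.805 + 4.198 = 27.003 mg/L·hr

AUC = 27.0 mg/L·hr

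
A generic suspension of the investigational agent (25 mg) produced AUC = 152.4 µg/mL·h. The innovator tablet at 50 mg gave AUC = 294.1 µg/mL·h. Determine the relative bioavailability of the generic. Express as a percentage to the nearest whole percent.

F_rel = 104%

F_rel = (AUC_test/D_test) / (AUC_ref/D_ref)
      = (152.4/25) / (294.1/50)
      = 6.096 / 5.882 = 1.0364 = 103.64%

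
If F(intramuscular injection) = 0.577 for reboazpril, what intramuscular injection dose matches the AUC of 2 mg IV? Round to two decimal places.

For equal systemic exposure: F × D_ev = D_iv
D_ev = D_iv / F = 2 / 0.577 = 3.4662 mg

D_intramuscular = 3.47 mg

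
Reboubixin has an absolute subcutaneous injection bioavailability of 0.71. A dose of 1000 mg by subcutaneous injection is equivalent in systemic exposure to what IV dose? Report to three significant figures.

D_iv = 710 mg

Systemic exposure from an extravascular dose = F × D_ev, so the equivalent IV dose is F × D_ev.
D_iv = F × D_ev = 0.71 × 1000 = 710 mg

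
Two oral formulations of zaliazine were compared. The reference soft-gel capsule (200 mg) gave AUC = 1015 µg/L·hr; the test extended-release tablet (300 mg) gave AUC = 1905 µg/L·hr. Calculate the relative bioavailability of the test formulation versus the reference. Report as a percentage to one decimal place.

F_rel = 125.1%

F_rel = (AUC_test/D_test) / (AUC_ref/D_ref)
      = (1905/300) / (1015/200)
      = 6.35 / 5.075 = 1.2512 = 125.12%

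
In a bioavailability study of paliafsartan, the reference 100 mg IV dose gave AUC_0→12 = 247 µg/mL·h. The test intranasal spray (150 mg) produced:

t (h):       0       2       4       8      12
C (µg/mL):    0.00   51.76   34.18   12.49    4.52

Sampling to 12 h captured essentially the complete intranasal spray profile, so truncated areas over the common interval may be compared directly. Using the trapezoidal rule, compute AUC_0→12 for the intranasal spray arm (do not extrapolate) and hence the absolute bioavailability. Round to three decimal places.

F = 0.715

Trapezoidal AUC_0→12 (intranasal spray):
  [0→2]: (0.00+51.76)/2 × 2 = 51.76
  [2→4]: (51.76+34.18)/2 × 2 = 85.94
  [4→8]: (34.18+12.49)/2 × 4 = 93.34
  [8→12]: (12.49+4.52)/2 × 4 = 34.02
  Sum = 265.06 µg/mL·h
F = (AUC_ev/D_ev)/(AUC_iv/D_iv) = (265.06/150)/(247/100) = 1.76707/2.47 = 0.7154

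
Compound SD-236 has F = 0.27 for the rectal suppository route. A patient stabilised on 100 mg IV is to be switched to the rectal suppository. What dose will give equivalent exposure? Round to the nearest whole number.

D_rectal = 370 mg

For equal systemic exposure: F × D_ev = D_iv
D_ev = D_iv / F = 100 / 0.27 = 370.37 mg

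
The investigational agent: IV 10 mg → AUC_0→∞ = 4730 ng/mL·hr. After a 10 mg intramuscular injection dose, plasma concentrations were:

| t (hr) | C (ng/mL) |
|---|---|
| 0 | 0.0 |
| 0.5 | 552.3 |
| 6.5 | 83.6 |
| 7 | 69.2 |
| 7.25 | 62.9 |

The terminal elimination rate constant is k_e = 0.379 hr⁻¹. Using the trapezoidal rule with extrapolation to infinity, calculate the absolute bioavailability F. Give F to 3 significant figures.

Trapezoidal AUC_0→7.25 (intramuscular injection):
  [0→0.5]: (0.0+552.3)/2 × 0.5 = 138.075
  [0.5→6.5]: (552.3+83.6)/2 × 6 = 1907.7
  [6.5→7]: (83.6+69.2)/2 × 0.5 = 38.2
  [7→7.25]: (69.2+62.9)/2 × 0.25 = 16.5125
  Sum = 2100.4875 ng/mL·hr
Tail: C_last/k_e = 62.9/0.379 = 165.963
AUC_0→∞ (intramuscular injection) = 2100.4875 + 165.963 = 2266.4505 ng/mL·hr
F = (AUC_ev/D_ev)/(AUC_iv/D_iv) = (2266.4505/10)/(4730/10) = 226.64505/473 = 0.4792

F = 0.479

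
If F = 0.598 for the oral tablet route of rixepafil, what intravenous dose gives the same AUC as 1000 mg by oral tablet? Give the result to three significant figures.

Systemic exposure from an extravascular dose = F × D_ev, so the equivalent IV dose is F × D_ev.
D_iv = F × D_ev = 0.598 × 1000 = 598 mg

D_iv = 598 mg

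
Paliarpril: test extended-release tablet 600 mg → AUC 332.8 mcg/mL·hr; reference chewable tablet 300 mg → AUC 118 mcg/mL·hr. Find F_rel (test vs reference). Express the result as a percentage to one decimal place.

F_rel = (AUC_test/D_test) / (AUC_ref/D_ref)
      = (332.8/600) / (118/300)
      = 0.554667 / 0.393333 = 1.4102 = 141.02%

F_rel = 141.0%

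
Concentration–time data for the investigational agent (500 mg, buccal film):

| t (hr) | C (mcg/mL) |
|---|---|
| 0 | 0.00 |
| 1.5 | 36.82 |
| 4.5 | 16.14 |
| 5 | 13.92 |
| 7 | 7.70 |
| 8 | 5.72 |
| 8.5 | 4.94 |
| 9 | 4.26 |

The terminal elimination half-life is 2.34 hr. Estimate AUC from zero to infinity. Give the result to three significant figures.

AUC = 162 mcg/mL·hr

Trapezoidal AUC_0→9:
  [0→1.5]: (0.00+36.82)/2 × 1.5 = 27.615
  [1.5→4.5]: (36.82+16.14)/2 × 3 = 79.44
  [4.5→5]: (16.14+13.92)/2 × 0.5 = 7.515
  [5→7]: (13.92+7.70)/2 × 2 = 21.62
  [7→8]: (7.70+5.72)/2 × 1 = 6.71
  [8→8.5]: (5.72+4.94)/2 × 0.5 = 2.665
  [8.5→9]: (4.94+4.26)/2 × 0.5 = 2.3
  Sum = 147.865 mcg/mL·hr
k_e = ln2 / t½ = 0.693147 / 2.34 = 0.2962 hr^-1
Extrapolated tail: C_last / k_e = 4.26 / 0.2962 = 14.382
AUC_0→∞ = 147.865 + 14.382 = 162.247 mcg/mL·hr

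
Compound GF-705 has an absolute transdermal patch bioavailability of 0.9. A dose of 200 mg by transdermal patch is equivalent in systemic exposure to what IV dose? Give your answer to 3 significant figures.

Systemic exposure from an extravascular dose = F × D_ev, so the equivalent IV dose is F × D_ev.
D_iv = F × D_ev = 0.9 × 200 = 180 mg

D_iv = 180 mg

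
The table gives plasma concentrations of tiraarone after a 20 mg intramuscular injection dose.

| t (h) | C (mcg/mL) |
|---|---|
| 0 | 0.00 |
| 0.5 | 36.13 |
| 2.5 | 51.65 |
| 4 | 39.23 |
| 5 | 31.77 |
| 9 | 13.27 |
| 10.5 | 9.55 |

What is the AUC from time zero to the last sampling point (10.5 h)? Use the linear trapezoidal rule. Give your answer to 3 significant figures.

AUC = 308 mcg/mL·h

Trapezoidal AUC_0→10.5:
  [0→0.5]: (0.00+36.13)/2 × 0.5 = 9.0325
  [0.5→2.5]: (36.13+51.65)/2 × 2 = 87.78
  [2.5→4]: (51.65+39.23)/2 × 1.5 = 68.16
  [4→5]: (39.23+31.77)/2 × 1 = 35.5
  [5→9]: (31.77+13.27)/2 × 4 = 90.08
  [9→10.5]: (13.27+9.55)/2 × 1.5 = 17.115
  Sum = 307.6675 mcg/mL·h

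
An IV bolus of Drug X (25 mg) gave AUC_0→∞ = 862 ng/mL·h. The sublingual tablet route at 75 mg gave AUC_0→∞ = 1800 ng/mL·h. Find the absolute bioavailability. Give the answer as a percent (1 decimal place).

F = 69.6%

F = (AUC_ev / D_ev) / (AUC_iv / D_iv)
  = (1800/75) / (862/25)
  = 24 / 34.48 = 0.6961
  = 69.61%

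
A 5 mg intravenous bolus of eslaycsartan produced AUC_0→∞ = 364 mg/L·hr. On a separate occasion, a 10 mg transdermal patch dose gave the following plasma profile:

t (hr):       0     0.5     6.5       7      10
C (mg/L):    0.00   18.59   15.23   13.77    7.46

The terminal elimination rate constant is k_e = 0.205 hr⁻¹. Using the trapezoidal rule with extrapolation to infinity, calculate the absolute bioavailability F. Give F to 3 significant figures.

F = 0.249

Trapezoidal AUC_0→10 (transdermal patch):
  [0→0.5]: (0.00+18.59)/2 × 0.5 = 4.6475
  [0.5→6.5]: (18.59+15.23)/2 × 6 = 101.46
  [6.5→7]: (15.23+13.77)/2 × 0.5 = 7.25
  [7→10]: (13.77+7.46)/2 × 3 = 31.845
  Sum = 145.2025 mg/L·hr
Tail: C_last/k_e = 7.46/0.205 = 36.390
AUC_0→∞ (transdermal patch) = 145.2025 + 36.390 = 181.5925 mg/L·hr
F = (AUC_ev/D_ev)/(AUC_iv/D_iv) = (181.5925/10)/(364/5) = 18.15925/72.8 = 0.2494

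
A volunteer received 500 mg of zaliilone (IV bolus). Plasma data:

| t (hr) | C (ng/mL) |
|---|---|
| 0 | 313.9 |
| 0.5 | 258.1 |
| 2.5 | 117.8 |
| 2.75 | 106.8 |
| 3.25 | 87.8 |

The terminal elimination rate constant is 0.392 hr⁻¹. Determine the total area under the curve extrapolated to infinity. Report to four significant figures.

AUC = 819.6 ng/mL·hr

Trapezoidal AUC_0→3.25:
  [0→0.5]: (313.9+258.1)/2 × 0.5 = 143.0
  [0.5→2.5]: (258.1+117.8)/2 × 2 = 375.9
  [2.5→2.75]: (117.8+106.8)/2 × 0.25 = 28.075
  [2.75→3.25]: (106.8+87.8)/2 × 0.5 = 48.65
  Sum = 595.625 ng/mL·hr
Extrapolated tail: C_last / k_e = 87.8 / 0.392 = 223.980
AUC_0→∞ = 595.625 + 223.980 = 819.605 ng/mL·hr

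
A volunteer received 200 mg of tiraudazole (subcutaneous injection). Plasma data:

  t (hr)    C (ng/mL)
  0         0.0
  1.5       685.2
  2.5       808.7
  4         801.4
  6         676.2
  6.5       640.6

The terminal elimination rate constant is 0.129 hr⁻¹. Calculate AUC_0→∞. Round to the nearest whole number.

Trapezoidal AUC_0→6.5:
  [0→1.5]: (0.0+685.2)/2 × 1.5 = 513.9
  [1.5→2.5]: (685.2+808.7)/2 × 1 = 746.95
  [2.5→4]: (808.7+801.4)/2 × 1.5 = 1207.575
  [4→6]: (801.4+676.2)/2 × 2 = 1477.6
  [6→6.5]: (676.2+640.6)/2 × 0.5 = 329.2
  Sum = 4275.225 ng/mL·hr
Extrapolated tail: C_last / k_e = 640.6 / 0.129 = 4965.891
AUC_0→∞ = 4275.225 + 4965.891 = 9241.116 ng/mL·hr

AUC = 9241 ng/mL·hr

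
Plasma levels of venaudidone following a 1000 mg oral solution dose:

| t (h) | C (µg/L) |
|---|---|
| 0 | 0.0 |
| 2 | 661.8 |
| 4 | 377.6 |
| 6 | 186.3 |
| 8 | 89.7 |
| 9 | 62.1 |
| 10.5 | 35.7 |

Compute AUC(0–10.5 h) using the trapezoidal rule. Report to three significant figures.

Trapezoidal AUC_0→10.5:
  [0→2]: (0.0+661.8)/2 × 2 = 661.8
  [2→4]: (661.8+377.6)/2 × 2 = 1039.4
  [4→6]: (377.6+186.3)/2 × 2 = 563.9
  [6→8]: (186.3+89.7)/2 × 2 = 276.0
  [8→9]: (89.7+62.1)/2 × 1 = 75.9
  [9→10.5]: (62.1+35.7)/2 × 1.5 = 73.35
  Sum = 2690.35 µg/L·h

AUC = 2690 µg/L·h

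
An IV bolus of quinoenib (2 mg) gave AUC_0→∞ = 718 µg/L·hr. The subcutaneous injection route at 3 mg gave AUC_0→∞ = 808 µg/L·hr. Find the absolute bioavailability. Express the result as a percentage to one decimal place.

F = (AUC_ev / D_ev) / (AUC_iv / D_iv)
  = (808/3) / (718/2)
  = 269.333 / 359 = 0.7502
  = 75.02%

F = 75.0%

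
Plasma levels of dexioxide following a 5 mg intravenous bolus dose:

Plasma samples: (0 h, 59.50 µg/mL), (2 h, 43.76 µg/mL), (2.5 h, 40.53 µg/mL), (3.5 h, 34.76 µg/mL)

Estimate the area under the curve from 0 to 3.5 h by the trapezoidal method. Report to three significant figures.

AUC = 162 µg/mL·h

Trapezoidal AUC_0→3.5:
  [0→2]: (59.50+43.76)/2 × 2 = 103.26
  [2→2.5]: (43.76+40.53)/2 × 0.5 = 21.0725
  [2.5→3.5]: (40.53+34.76)/2 × 1 = 37.645
  Sum = 161.9775 µg/mL·h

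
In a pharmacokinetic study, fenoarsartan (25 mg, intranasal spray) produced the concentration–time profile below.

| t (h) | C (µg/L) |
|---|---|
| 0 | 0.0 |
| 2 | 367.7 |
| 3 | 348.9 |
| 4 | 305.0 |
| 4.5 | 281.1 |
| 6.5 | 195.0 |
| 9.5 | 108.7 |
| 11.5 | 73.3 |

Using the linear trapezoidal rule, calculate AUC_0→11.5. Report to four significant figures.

Trapezoidal AUC_0→11.5:
  [0→2]: (0.0+367.7)/2 × 2 = 367.7
  [2→3]: (367.7+348.9)/2 × 1 = 358.3
  [3→4]: (348.9+305.0)/2 × 1 = 326.95
  [4→4.5]: (305.0+281.1)/2 × 0.5 = 146.525
  [4.5→6.5]: (281.1+195.0)/2 × 2 = 476.1
  [6.5→9.5]: (195.0+108.7)/2 × 3 = 455.55
  [9.5→11.5]: (108.7+73.3)/2 × 2 = 182.0
  Sum = 2313.125 µg/L·h

AUC = 2313 µg/L·h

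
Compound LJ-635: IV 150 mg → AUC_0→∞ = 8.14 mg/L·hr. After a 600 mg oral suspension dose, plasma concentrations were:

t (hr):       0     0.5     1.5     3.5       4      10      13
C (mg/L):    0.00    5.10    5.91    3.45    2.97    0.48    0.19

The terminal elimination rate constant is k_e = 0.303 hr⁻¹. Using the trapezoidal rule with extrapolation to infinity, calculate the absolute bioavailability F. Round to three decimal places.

F = 0.913

Trapezoidal AUC_0→13 (oral suspension):
  [0→0.5]: (0.00+5.10)/2 × 0.5 = 1.275
  [0.5→1.5]: (5.10+5.91)/2 × 1 = 5.505
  [1.5→3.5]: (5.91+3.45)/2 × 2 = 9.36
  [3.5→4]: (3.45+2.97)/2 × 0.5 = 1.605
  [4→10]: (2.97+0.48)/2 × 6 = 10.35
  [10→13]: (0.48+0.19)/2 × 3 = 1.005
  Sum = 29.1 mg/L·hr
Tail: C_last/k_e = 0.19/0.303 = 0.627
AUC_0→∞ (oral suspension) = 29.1 + 0.627 = 29.727 mg/L·hr
F = (AUC_ev/D_ev)/(AUC_iv/D_iv) = (29.727/600)/(8.14/150) = 0.049545/0.0542667 = 0.9130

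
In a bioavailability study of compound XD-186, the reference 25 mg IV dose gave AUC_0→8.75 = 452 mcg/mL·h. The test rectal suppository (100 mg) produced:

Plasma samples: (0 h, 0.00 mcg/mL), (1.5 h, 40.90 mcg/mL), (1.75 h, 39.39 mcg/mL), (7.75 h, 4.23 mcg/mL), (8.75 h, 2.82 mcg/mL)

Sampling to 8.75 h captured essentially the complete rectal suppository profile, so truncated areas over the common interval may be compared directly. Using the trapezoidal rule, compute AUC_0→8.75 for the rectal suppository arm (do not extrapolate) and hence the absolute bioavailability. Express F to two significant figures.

Trapezoidal AUC_0→8.75 (rectal suppository):
  [0→1.5]: (0.00+40.90)/2 × 1.5 = 30.675
  [1.5→1.75]: (40.90+39.39)/2 × 0.25 = 10.03625
  [1.75→7.75]: (39.39+4.23)/2 × 6 = 130.86
  [7.75→8.75]: (4.23+2.82)/2 × 1 = 3.525
  Sum = 175.09625 mcg/mL·h
F = (AUC_ev/D_ev)/(AUC_iv/D_iv) = (175.09625/100)/(452/25) = 1.7509625/18.08 = 0.0968

F = 0.097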